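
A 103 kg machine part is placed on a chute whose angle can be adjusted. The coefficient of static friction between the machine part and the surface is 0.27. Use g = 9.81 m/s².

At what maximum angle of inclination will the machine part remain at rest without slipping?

At the slip threshold, m g sin θ = μ_s · m g cos θ, so tan θ = μ_s.
θ_max = arctan(0.27) = 15.1°.

θ_max ≈ 15.1°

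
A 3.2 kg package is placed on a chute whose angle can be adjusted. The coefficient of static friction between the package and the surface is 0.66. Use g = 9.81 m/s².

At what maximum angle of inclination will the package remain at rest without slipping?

θ_max ≈ 33.4°

At the slip threshold, m g sin θ = μ_s · m g cos θ, so tan θ = μ_s.
θ_max = arctan(0.66) = 33.4°.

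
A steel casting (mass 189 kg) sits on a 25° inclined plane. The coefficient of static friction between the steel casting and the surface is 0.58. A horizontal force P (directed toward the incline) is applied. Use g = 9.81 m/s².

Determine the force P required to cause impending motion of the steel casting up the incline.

At impending motion up the slope, friction acts down-slope at its limit: f = μ_s N.
Perpendicular to the incline: N = m g cos θ + P sin θ.
Along the incline: P cos θ = m g sin θ + μ_s N = m g sin θ + μ_s (m g cos θ + P sin θ).
Solving, P (cos θ − μ_s sin θ) = m g (sin θ + μ_s cos θ), so P = 189×9.81×(sin 25° + 0.58 cos 25°)/(cos 25° − 0.58 sin 25°) = 1850×0.9483/0.6612 = 2660 N.

P ≈ 2660 N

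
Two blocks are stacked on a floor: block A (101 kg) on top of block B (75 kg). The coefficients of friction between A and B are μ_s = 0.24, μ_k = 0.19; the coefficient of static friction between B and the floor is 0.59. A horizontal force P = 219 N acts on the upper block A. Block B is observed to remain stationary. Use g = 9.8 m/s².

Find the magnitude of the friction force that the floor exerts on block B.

f ≈ 219 N

The normal force B exerts on A is simply A's weight, N₁ = 989.8 N.
So the A–B interface can sustain at most μ_s N₁ = 237.6 N of static friction.
Since P = 219 N ≤ 237.6 N, A does not slip on B; friction on A equals P = 219 N.
B experiences an equal 219 N forward from A (third law). B is in equilibrium, so the floor supplies f₂ = 219 N of static friction (limit μ_s(m_A+m_B)g = 1018 N, not exceeded).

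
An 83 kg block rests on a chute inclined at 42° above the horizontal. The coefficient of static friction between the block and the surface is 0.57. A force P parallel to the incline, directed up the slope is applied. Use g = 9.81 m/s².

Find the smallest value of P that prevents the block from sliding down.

P_min ≈ 200 N

The block tends to slide down (tan θ > μ_s), so at the point of impending slip friction acts up-slope at its limit: f = μ_s N.
P is parallel to the surface, so N = m g cos θ = 605 N.
Along the incline: P + μ_s N = m g sin θ, so P = 545 − 0.57×605 = 200 N.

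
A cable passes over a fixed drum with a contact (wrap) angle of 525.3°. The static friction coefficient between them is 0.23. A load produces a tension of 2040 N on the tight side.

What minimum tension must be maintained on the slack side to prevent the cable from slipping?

T_min ≈ 248 N

Capstan equation at impending slip: T_tight/T_slack = e^{μβ}.
β = 525.3° = 9.168 rad; e^{μβ} = e^{0.23×9.168} = 8.237.
T_slack = T_tight / e^{μβ} = 2040 / 8.237 = 248 N.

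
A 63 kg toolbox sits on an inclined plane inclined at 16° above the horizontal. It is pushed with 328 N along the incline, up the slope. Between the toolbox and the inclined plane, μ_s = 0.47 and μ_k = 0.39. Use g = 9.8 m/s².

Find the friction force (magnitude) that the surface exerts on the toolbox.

The normal reaction is N = m g cos θ = 593.5 N.
For equilibrium along the incline the friction force must supply f = m g sin θ − P = 170.2 − 328 = -157.8 N (positive meaning up-slope).
Static friction can supply at most μ_s N = 278.9 N.
Since |-157.8| ≤ 278.9 N, no slip — friction simply equals what equilibrium demands.

f ≈ 158 N (down the incline)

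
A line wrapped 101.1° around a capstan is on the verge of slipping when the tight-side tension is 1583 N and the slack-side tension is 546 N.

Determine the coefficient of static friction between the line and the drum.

T₂/T₁ = e^{μβ} → μ = ln(T₂/T₁)/β.
β = 101.1° = 1.765 rad.
μ = ln(1583/546)/1.765 = ln(2.899)/1.765 = 0.603.

μ ≈ 0.603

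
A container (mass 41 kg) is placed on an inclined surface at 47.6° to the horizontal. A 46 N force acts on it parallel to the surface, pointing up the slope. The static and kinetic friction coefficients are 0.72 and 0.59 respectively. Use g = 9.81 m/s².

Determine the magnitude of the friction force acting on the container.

f ≈ 160 N (up the incline)

Perpendicular to the surface, N = m g cos θ = 41·9.81·cos 47.6° = 271.2 N.
Parallel to the incline, ΣF = 0 gives f = m g sin θ − P = 297 − 46 = 251 N (up-slope positive).
Static friction can supply at most μ_s N = 195.3 N.
|251| exceeds 195.3 N, so the container slips down-slope; friction is kinetic, f = μ_k N = 0.59×271.2 = 160 N.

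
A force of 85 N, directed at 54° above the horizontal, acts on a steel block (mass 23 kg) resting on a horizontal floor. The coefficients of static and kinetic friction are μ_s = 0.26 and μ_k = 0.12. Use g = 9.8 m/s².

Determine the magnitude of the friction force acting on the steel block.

f ≈ 18.8 N

N = m g − P sin α = 225.4 − 85×sin 54° = 156.6 N.
Horizontally, friction must balance P cos α = 49.96 N.
μ_s N = 0.26 × 156.6 = 40.72 N.
49.96 > 40.72 N → the steel block slides; f = μ_k N = 0.12×156.6 = 18.8 N.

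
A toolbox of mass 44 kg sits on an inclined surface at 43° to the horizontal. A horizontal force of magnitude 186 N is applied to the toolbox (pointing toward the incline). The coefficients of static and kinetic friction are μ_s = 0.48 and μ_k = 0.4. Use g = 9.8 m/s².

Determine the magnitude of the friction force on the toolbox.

Resolve perpendicular to the incline: N = m g cos θ + P sin θ = 44×9.8×cos 43° + 186×sin 43° = 442.2 N.
Along the incline, the net driving force (taking up-slope positive) is P cos θ − m g sin θ = 136 − 294.1 = -158 N, so equilibrium requires friction f = 158 N (up-slope).
Maximum static friction: μ_s N = 0.48 × 442.2 = 212.3 N.
|f_req| = 158 ≤ 212.3 N → the toolbox is in equilibrium; friction equals the required value.

f ≈ 158 N (up the incline)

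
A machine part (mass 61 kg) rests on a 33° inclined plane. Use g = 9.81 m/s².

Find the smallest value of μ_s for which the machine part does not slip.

μ_s,min ≈ 0.649

At the slip threshold m g sin θ = μ_s m g cos θ, so μ_s,min = tan θ.
μ_s,min = tan 33° = 0.649.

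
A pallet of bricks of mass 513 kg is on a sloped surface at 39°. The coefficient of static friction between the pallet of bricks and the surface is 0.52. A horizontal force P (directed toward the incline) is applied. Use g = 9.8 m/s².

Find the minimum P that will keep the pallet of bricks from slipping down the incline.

P_min ≈ 1030 N

The pallet of bricks tends to slide down (tan θ > μ_s), so at the point of impending slip friction acts up-slope at its limit: f = μ_s N.
Perpendicular to the incline: N = m g cos θ + P sin θ.
Along the incline: P cos θ + μ_s N = m g sin θ, i.e. P cos θ + μ_s (m g cos θ + P sin θ) = m g sin θ.
Solving, P (cos θ + μ_s sin θ) = m g (sin θ − μ_s cos θ), so P = 5030×0.2252/1.104 = 1030 N.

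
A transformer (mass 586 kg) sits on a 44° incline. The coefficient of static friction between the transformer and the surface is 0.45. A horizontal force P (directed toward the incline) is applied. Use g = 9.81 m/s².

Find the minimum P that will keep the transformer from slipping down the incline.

P_min ≈ 2070 N

The transformer tends to slide down (tan θ > μ_s), so at the point of impending slip friction acts up-slope at its limit: f = μ_s N.
Perpendicular to the incline: N = m g cos θ + P sin θ.
Along the incline: P cos θ + μ_s N = m g sin θ, i.e. P cos θ + μ_s (m g cos θ + P sin θ) = m g sin θ.
Solving, P (cos θ + μ_s sin θ) = m g (sin θ − μ_s cos θ), so P = 5750×0.371/1.032 = 2070 N.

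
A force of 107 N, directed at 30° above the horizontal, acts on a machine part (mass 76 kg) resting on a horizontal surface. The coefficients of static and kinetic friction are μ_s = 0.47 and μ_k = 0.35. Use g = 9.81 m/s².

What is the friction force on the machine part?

Vertical equilibrium gives N = m g − P sin α = 692.1 N.
Horizontally, friction must balance P cos α = 92.66 N.
The static-friction limit is μ_s N = 325.3 N.
92.66 ≤ 325.3 N → static; friction equals the required 92.7 N.

f ≈ 92.7 N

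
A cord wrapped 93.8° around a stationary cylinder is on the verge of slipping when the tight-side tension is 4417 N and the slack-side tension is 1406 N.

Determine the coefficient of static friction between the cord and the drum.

μ ≈ 0.699

T₂/T₁ = e^{μβ} → μ = ln(T₂/T₁)/β.
β = 93.8° = 1.637 rad.
μ = ln(4417/1406)/1.637 = ln(3.142)/1.637 = 0.699.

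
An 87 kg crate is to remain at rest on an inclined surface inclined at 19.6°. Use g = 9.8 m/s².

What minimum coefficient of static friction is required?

At the slip threshold m g sin θ = μ_s m g cos θ, so μ_s,min = tan θ.
μ_s,min = tan 19.6° = 0.356.

μ_s,min ≈ 0.356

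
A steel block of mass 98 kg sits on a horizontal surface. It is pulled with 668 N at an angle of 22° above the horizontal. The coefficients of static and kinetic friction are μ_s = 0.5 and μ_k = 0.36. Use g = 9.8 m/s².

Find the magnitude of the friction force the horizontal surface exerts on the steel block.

f ≈ 256 N

N = m g − P sin α = 960.4 − 668×sin 22° = 710.2 N.
Horizontally, friction must balance P cos α = 619.4 N.
μ_s N = 0.5 × 710.2 = 355.1 N.
619.4 > 355.1 N → the steel block slides; f = μ_k N = 0.36×710.2 = 256 N.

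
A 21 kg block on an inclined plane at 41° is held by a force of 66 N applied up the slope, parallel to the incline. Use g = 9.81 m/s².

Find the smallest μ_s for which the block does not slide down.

μ_s,min ≈ 0.445

N = m g cos θ = 155.5 N.
Friction must make up the shortfall along the incline: f = m g sin θ − P = 135.2 − 66 = 69.15 N.
At the threshold f = μ_s N, so μ_s,min = 69.15/155.5 = 0.445.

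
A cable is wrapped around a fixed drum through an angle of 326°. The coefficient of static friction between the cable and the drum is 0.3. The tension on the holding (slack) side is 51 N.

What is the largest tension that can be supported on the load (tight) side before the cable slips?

At impending slip the capstan equation gives T₂/T₁ = e^{μβ} with β in radians.
β = 326° × π/180 = 5.69 rad.
e^{μβ} = e^{0.3×5.69} = 5.512.
T₂ = T₁ · e^{μβ} = 51 × 5.512 = 281 N.

T_max ≈ 281 N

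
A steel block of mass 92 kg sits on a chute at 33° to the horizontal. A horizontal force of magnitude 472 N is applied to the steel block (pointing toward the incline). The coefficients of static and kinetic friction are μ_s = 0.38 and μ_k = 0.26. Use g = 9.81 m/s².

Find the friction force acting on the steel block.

f ≈ 95.7 N (up the incline)

Normal direction: N = m g cos θ + P sin θ = 1014 N.
Along the incline, the net driving force (taking up-slope positive) is P cos θ − m g sin θ = 395.9 − 491.5 = -95.7 N, so equilibrium requires friction f = 95.7 N (up-slope).
Maximum static friction: μ_s N = 0.38 × 1014 = 385.3 N.
Since 95.7 N is within the 385.3 N limit, the steel block stays put and friction is exactly 95.7 N.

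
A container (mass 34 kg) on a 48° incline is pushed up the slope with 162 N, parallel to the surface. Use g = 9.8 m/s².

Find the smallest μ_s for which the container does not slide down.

μ_s,min ≈ 0.384

N = m g cos θ = 223 N.
Friction must make up the shortfall along the incline: f = m g sin θ − P = 247.6 − 162 = 85.62 N.
At the threshold f = μ_s N, so μ_s,min = 85.62/223 = 0.384.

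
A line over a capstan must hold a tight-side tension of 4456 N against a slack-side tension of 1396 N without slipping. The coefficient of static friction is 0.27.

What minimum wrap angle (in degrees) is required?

T₂/T₁ = e^{μβ} → β = ln(T₂/T₁)/μ.
β = ln(4456/1396)/0.27 = 1.161/0.27 = 4.299 rad.
In degrees: β = 4.299 × 180/π = 246°.

β_min ≈ 246°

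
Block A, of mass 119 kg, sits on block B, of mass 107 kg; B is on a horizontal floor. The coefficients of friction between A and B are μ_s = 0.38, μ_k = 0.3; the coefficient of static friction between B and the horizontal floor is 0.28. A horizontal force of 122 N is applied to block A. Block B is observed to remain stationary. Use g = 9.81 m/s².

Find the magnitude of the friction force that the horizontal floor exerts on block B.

f ≈ 122 N

Between the blocks, N₁ = m_A g = 1167 N.
So the A–B interface can sustain at most μ_s N₁ = 443.6 N of static friction.
Since P = 122 N ≤ 443.6 N, A does not slip on B; friction on A equals P = 122 N.
By Newton's third law B feels 122 N forward from A. With B stationary, the floor's static friction on B balances it: f₂ = 122 N (well within μ_s(m_A+m_B)g = 620.8 N).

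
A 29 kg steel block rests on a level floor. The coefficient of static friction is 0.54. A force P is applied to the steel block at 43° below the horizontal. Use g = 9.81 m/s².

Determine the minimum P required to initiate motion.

N = m g + P sin α (the push presses the steel block into the level floor).
At impending slip, P cos α = μ_s N = μ_s (m g + P sin α).
Solving: P (cos α − μ_s sin α) = μ_s m g → P = 0.54×284/(cos 43° − 0.54 sin 43°) = 154/0.3631 = 423 N.

P ≈ 423 N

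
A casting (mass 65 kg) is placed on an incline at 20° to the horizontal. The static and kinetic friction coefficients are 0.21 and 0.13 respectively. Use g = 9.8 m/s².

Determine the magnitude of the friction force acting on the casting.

The normal reaction is N = m g cos θ = 598.6 N.
Along the slope the weight component is m g sin θ = 217.9 N; friction must supply exactly this, acting up-slope.
Maximum static friction available: μ_s N = 0.21 × 598.6 = 125.7 N.
|217.9| exceeds 125.7 N, so the casting slips down-slope; friction is kinetic, f = μ_k N = 0.13×598.6 = 77.8 N.

f ≈ 77.8 N (up the incline)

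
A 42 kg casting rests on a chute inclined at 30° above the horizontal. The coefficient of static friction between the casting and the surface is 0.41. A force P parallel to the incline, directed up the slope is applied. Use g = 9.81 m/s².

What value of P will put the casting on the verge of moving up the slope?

At impending motion up the slope, friction acts down-slope at its limit: f = μ_s N.
P is parallel to the surface, so N = m g cos θ = 357 N.
Along the incline: P = m g sin θ + μ_s N = 206 + 0.41×357 = 352 N.

P ≈ 352 N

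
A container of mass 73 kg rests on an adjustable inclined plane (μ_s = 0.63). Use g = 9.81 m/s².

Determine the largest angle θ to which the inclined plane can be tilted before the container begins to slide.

At the slip threshold, m g sin θ = μ_s · m g cos θ, so tan θ = μ_s.
θ_max = arctan(0.63) = 32.2°.

θ_max ≈ 32.2°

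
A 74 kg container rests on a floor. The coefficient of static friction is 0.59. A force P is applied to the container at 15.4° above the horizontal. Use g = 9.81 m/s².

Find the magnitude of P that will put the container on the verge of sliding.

N = m g − P sin α (the pull lifts the container).
At impending slip, P cos α = μ_s N = μ_s (m g − P sin α).
Solving: P (cos α + μ_s sin α) = μ_s m g → P = 0.59×726/(cos 15.4° + 0.59 sin 15.4°) = 428/1.121 = 382 N.

P ≈ 382 N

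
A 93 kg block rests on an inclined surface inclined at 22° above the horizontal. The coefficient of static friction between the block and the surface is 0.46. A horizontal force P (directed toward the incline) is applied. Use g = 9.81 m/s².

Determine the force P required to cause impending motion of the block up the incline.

At impending motion up the slope, friction acts down-slope at its limit: f = μ_s N.
Perpendicular to the incline: N = m g cos θ + P sin θ.
Along the incline: P cos θ = m g sin θ + μ_s N = m g sin θ + μ_s (m g cos θ + P sin θ).
Solving, P (cos θ − μ_s sin θ) = m g (sin θ + μ_s cos θ), so P = 93×9.81×(sin 22° + 0.46 cos 22°)/(cos 22° − 0.46 sin 22°) = 912×0.8011/0.7549 = 968 N.

P ≈ 968 N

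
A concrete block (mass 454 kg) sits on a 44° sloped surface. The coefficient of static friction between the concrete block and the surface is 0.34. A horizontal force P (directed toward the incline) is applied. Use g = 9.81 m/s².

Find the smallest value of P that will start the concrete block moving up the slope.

P ≈ 8660 N

At impending motion up the slope, friction acts down-slope at its limit: f = μ_s N.
Perpendicular to the incline: N = m g cos θ + P sin θ.
Along the incline: P cos θ = m g sin θ + μ_s N = m g sin θ + μ_s (m g cos θ + P sin θ).
Solving, P (cos θ − μ_s sin θ) = m g (sin θ + μ_s cos θ), so P = 454×9.81×(sin 44° + 0.34 cos 44°)/(cos 44° − 0.34 sin 44°) = 4450×0.9392/0.4832 = 8660 N.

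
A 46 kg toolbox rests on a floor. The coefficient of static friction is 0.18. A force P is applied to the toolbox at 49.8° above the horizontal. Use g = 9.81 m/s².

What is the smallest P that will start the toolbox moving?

N = m g − P sin α (the pull lifts the toolbox).
At impending slip, P cos α = μ_s N = μ_s (m g − P sin α).
Solving: P (cos α + μ_s sin α) = μ_s m g → P = 0.18×451/(cos 49.8° + 0.18 sin 49.8°) = 81.2/0.7829 = 104 N.

P ≈ 104 N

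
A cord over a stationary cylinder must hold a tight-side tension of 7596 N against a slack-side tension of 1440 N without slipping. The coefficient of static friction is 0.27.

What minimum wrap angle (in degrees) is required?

β_min ≈ 353°

T₂/T₁ = e^{μβ} → β = ln(T₂/T₁)/μ.
β = ln(7596/1440)/0.27 = 1.663/0.27 = 6.159 rad.
In degrees: β = 6.159 × 180/π = 353°.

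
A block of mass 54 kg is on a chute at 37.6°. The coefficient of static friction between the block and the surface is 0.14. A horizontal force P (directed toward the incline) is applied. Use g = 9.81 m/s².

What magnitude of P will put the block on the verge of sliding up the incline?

P ≈ 540 N

At impending motion up the slope, friction acts down-slope at its limit: f = μ_s N.
Perpendicular to the incline: N = m g cos θ + P sin θ.
Along the incline: P cos θ = m g sin θ + μ_s N = m g sin θ + μ_s (m g cos θ + P sin θ).
Solving, P (cos θ − μ_s sin θ) = m g (sin θ + μ_s cos θ), so P = 54×9.81×(sin 37.6° + 0.14 cos 37.6°)/(cos 37.6° − 0.14 sin 37.6°) = 530×0.7211/0.7069 = 540 N.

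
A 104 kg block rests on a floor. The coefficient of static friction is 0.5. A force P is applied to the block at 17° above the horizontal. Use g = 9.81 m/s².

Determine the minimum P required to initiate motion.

N = m g − P sin α (the pull lifts the block).
At impending slip, P cos α = μ_s N = μ_s (m g − P sin α).
Solving: P (cos α + μ_s sin α) = μ_s m g → P = 0.5×1020/(cos 17° + 0.5 sin 17°) = 510/1.102 = 463 N.

P ≈ 463 N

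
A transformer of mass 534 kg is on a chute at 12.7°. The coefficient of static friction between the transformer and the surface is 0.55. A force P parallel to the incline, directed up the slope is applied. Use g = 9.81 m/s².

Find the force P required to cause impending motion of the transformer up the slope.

At impending motion up the slope, friction acts down-slope at its limit: f = μ_s N.
P is parallel to the surface, so N = m g cos θ = 5110 N.
Along the incline: P = m g sin θ + μ_s N = 1150 + 0.55×5110 = 3960 N.

P ≈ 3960 N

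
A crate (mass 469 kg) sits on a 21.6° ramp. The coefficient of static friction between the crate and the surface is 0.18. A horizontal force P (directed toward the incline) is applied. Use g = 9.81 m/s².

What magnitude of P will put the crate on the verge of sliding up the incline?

At impending motion up the slope, friction acts down-slope at its limit: f = μ_s N.
Perpendicular to the incline: N = m g cos θ + P sin θ.
Along the incline: P cos θ = m g sin θ + μ_s N = m g sin θ + μ_s (m g cos θ + P sin θ).
Solving, P (cos θ − μ_s sin θ) = m g (sin θ + μ_s cos θ), so P = 469×9.81×(sin 21.6° + 0.18 cos 21.6°)/(cos 21.6° − 0.18 sin 21.6°) = 4600×0.5355/0.8635 = 2850 N.

P ≈ 2850 N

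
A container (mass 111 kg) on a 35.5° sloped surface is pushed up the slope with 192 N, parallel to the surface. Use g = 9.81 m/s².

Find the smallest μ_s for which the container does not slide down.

μ_s,min ≈ 0.497

N = m g cos θ = 886.5 N.
Friction must make up the shortfall along the incline: f = m g sin θ − P = 632.3 − 192 = 440.3 N.
At the threshold f = μ_s N, so μ_s,min = 440.3/886.5 = 0.497.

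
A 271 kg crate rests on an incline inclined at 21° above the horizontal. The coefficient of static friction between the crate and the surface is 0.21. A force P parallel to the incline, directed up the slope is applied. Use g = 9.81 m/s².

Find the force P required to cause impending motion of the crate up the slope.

At impending motion up the slope, friction acts down-slope at its limit: f = μ_s N.
P is parallel to the surface, so N = m g cos θ = 2480 N.
Along the incline: P = m g sin θ + μ_s N = 953 + 0.21×2480 = 1470 N.

P ≈ 1470 N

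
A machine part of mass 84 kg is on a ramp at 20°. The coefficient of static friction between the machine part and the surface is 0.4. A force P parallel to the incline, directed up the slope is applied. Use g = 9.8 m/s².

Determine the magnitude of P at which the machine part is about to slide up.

At impending motion up the slope, friction acts down-slope at its limit: f = μ_s N.
P is parallel to the surface, so N = m g cos θ = 774 N.
Along the incline: P = m g sin θ + μ_s N = 282 + 0.4×774 = 591 N.

P ≈ 591 N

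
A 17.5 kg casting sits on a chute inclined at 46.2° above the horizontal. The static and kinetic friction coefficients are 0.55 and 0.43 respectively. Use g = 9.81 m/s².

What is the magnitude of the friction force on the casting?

f ≈ 51.1 N (up the incline)

The normal reaction is N = m g cos θ = 118.8 N.
For equilibrium along the incline, friction must balance the weight component: f = m g sin θ = 123.9 N up the slope.
Static friction can supply at most μ_s N = 65.35 N.
|123.9| exceeds 65.35 N, so the casting slips down-slope; friction is kinetic, f = μ_k N = 0.43×118.8 = 51.1 N.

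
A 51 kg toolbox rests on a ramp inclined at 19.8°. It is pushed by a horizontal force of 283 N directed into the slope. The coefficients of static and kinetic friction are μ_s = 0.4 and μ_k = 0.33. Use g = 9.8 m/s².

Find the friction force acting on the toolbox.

f ≈ 97 N (down the incline)

Normal direction: N = m g cos θ + P sin θ = 566.1 N.
Along the incline, the net driving force (taking up-slope positive) is P cos θ − m g sin θ = 266.3 − 169.3 = 96.97 N, so equilibrium requires friction f = -96.97 N (down-slope).
The limit of static friction is μ_s N = 226.4 N.
|f_req| = 96.97 ≤ 226.4 N → the toolbox is in equilibrium; friction equals the required value.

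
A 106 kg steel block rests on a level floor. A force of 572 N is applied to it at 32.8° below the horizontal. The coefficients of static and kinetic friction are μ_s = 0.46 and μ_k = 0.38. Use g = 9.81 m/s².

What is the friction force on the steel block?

f ≈ 481 N

N = m g + P sin α = 1040 + 572×sin 32.8° = 1350 N.
Horizontally, friction must balance P cos α = 480.8 N.
The static-friction limit is μ_s N = 620.9 N.
Since 480.8 N does not exceed the limit, the steel block stays at rest and f = 481 N.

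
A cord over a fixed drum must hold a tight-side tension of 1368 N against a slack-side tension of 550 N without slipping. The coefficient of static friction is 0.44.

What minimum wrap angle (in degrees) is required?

β_min ≈ 119°

T₂/T₁ = e^{μβ} → β = ln(T₂/T₁)/μ.
β = ln(1368/550)/0.44 = 0.9112/0.44 = 2.071 rad.
In degrees: β = 2.071 × 180/π = 119°.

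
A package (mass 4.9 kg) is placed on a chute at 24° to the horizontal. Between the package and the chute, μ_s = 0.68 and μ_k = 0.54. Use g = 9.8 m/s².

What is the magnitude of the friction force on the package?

f ≈ 19.5 N (up the incline)

Perpendicular to the surface, N = m g cos θ = 4.9·9.8·cos 24° = 43.87 N.
Along the slope the weight component is m g sin θ = 19.53 N; friction must supply exactly this, acting up-slope.
Maximum static friction available: μ_s N = 0.68 × 43.87 = 29.83 N.
Since |19.53| ≤ 29.83 N, static friction is sufficient; f equals the required value, not μ_s N.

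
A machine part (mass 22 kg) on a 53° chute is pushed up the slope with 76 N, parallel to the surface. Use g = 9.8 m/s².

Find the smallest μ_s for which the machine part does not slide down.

μ_s,min ≈ 0.741

N = m g cos θ = 129.8 N.
Friction must make up the shortfall along the incline: f = m g sin θ − P = 172.2 − 76 = 96.19 N.
At the threshold f = μ_s N, so μ_s,min = 96.19/129.8 = 0.741.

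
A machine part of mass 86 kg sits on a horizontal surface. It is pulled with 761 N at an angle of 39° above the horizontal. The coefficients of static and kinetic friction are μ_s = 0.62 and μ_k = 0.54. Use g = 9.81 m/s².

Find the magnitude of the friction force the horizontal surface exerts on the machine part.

f ≈ 197 N

N = m g − P sin α = 843.7 − 761×sin 39° = 364.7 N.
Horizontally, friction must balance P cos α = 591.4 N.
The static-friction limit is μ_s N = 226.1 N.
591.4 > 226.1 N → the machine part slides; f = μ_k N = 0.54×364.7 = 197 N.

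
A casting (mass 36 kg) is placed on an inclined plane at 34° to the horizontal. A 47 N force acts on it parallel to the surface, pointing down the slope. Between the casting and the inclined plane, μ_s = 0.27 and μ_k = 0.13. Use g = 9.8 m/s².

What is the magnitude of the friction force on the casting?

Perpendicular to the surface, N = m g cos θ = 36·9.8·cos 34° = 292.5 N.
For equilibrium along the incline the friction force must supply f = m g sin θ + P = 197.3 + 47 = 244.3 N (positive meaning up-slope).
The static-friction ceiling is μ_s N = 0.27 × 292.5 = 78.97 N.
Since |244.3| > 78.97 N, static friction cannot hold it; the casting slides down the incline and kinetic friction applies: f = μ_k N = 0.13 × 292.5 = 38 N.

f ≈ 38 N (up the incline)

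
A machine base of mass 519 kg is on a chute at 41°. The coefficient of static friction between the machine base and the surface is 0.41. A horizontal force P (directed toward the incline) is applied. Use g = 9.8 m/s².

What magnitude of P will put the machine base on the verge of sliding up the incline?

P ≈ 10100 N

At impending motion up the slope, friction acts down-slope at its limit: f = μ_s N.
Perpendicular to the incline: N = m g cos θ + P sin θ.
Along the incline: P cos θ = m g sin θ + μ_s N = m g sin θ + μ_s (m g cos θ + P sin θ).
Solving, P (cos θ − μ_s sin θ) = m g (sin θ + μ_s cos θ), so P = 519×9.8×(sin 41° + 0.41 cos 41°)/(cos 41° − 0.41 sin 41°) = 5090×0.9655/0.4857 = 10100 N.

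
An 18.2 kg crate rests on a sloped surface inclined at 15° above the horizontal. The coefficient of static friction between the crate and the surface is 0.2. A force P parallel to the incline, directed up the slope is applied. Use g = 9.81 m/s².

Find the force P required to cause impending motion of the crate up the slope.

At impending motion up the slope, friction acts down-slope at its limit: f = μ_s N.
P is parallel to the surface, so N = m g cos θ = 172 N.
Along the incline: P = m g sin θ + μ_s N = 46.2 + 0.2×172 = 80.7 N.

P ≈ 80.7 N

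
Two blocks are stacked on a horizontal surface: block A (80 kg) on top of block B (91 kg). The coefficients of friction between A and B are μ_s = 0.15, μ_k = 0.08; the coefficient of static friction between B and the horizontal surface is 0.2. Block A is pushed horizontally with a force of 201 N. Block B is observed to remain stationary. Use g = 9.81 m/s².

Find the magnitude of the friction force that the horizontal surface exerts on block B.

Between the blocks, N₁ = m_A g = 784.8 N.
So the A–B interface can sustain at most μ_s N₁ = 117.7 N of static friction.
P = 201 N exceeds that limit, so A slips over B and the interface friction becomes kinetic: f₁ = μ_k N₁ = 0.08×784.8 = 62.8 N.
B experiences an equal 62.8 N forward from A (third law). B is in equilibrium, so the floor supplies f₂ = 62.8 N of static friction (limit μ_s(m_A+m_B)g = 335.5 N, not exceeded).

f ≈ 62.8 N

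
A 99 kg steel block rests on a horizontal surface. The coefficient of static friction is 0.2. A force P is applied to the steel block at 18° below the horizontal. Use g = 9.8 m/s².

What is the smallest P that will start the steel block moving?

N = m g + P sin α (the push presses the steel block into the horizontal surface).
At impending slip, P cos α = μ_s N = μ_s (m g + P sin α).
Solving: P (cos α − μ_s sin α) = μ_s m g → P = 0.2×970/(cos 18° − 0.2 sin 18°) = 194/0.8893 = 218 N.

P ≈ 218 N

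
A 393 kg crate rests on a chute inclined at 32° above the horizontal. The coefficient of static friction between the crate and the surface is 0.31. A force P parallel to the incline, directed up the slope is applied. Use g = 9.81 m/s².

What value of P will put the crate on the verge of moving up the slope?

P ≈ 3060 N

At impending motion up the slope, friction acts down-slope at its limit: f = μ_s N.
P is parallel to the surface, so N = m g cos θ = 3270 N.
Along the incline: P = m g sin θ + μ_s N = 2040 + 0.31×3270 = 3060 N.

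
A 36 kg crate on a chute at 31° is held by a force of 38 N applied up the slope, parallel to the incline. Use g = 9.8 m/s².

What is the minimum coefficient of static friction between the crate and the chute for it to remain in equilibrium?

N = m g cos θ = 302.4 N.
Friction must make up the shortfall along the incline: f = m g sin θ − P = 181.7 − 38 = 143.7 N.
At the threshold f = μ_s N, so μ_s,min = 143.7/302.4 = 0.475.

μ_s,min ≈ 0.475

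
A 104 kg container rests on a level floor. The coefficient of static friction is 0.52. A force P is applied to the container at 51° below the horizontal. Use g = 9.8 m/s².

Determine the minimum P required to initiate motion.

N = m g + P sin α (the push presses the container into the level floor).
At impending slip, P cos α = μ_s N = μ_s (m g + P sin α).
Solving: P (cos α − μ_s sin α) = μ_s m g → P = 0.52×1020/(cos 51° − 0.52 sin 51°) = 530/0.2252 = 2350 N.

P ≈ 2350 N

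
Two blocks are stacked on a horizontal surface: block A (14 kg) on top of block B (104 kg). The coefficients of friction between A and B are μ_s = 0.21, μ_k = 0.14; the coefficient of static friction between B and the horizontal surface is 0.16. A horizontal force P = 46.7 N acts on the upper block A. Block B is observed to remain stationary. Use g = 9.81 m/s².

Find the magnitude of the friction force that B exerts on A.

f ≈ 19.2 N

The normal force B exerts on A is simply A's weight, N₁ = 137.3 N.
So the A–B interface can sustain at most μ_s N₁ = 28.84 N of static friction.
Since P = 46.7 N > 28.84 N, A slides on B; the A–B friction is kinetic: f₁ = μ_k N₁ = 0.14×137.3 = 19.2 N.
B experiences an equal 19.2 N forward from A (third law). B is in equilibrium, so the floor supplies f₂ = 19.2 N of static friction (limit μ_s(m_A+m_B)g = 185.2 N, not exceeded).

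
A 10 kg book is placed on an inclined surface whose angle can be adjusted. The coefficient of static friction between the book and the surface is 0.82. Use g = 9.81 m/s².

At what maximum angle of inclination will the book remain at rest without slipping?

At the slip threshold, m g sin θ = μ_s · m g cos θ, so tan θ = μ_s.
θ_max = arctan(0.82) = 39.4°.

θ_max ≈ 39.4°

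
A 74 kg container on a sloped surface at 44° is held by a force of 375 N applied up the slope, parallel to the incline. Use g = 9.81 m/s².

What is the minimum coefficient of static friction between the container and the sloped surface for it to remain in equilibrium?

N = m g cos θ = 522.2 N.
Friction must make up the shortfall along the incline: f = m g sin θ − P = 504.3 − 375 = 129.3 N.
At the threshold f = μ_s N, so μ_s,min = 129.3/522.2 = 0.248.

μ_s,min ≈ 0.248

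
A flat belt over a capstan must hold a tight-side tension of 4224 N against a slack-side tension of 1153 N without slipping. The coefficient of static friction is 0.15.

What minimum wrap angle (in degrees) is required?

β_min ≈ 496°

T₂/T₁ = e^{μβ} → β = ln(T₂/T₁)/μ.
β = ln(4224/1153)/0.15 = 1.298/0.15 = 8.656 rad.
In degrees: β = 8.656 × 180/π = 496°.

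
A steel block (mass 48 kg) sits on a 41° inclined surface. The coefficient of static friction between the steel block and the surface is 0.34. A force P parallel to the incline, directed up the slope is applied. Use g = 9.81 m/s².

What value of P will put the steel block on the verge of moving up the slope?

At impending motion up the slope, friction acts down-slope at its limit: f = μ_s N.
P is parallel to the surface, so N = m g cos θ = 355 N.
Along the incline: P = m g sin θ + μ_s N = 309 + 0.34×355 = 430 N.

P ≈ 430 N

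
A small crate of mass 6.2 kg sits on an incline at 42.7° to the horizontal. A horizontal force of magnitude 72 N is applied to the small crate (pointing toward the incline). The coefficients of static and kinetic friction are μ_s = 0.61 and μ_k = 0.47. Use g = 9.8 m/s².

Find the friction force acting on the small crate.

The horizontal push has a component P sin θ into the surface, so N = m g cos θ + P sin θ = 44.65 + 48.83 = 93.48 N.
Parallel to the incline: P cos θ − m g sin θ = 52.91 − 41.2 = 11.71 N; the friction needed to balance this is 11.71 N acting down the slope.
Maximum static friction: μ_s N = 0.61 × 93.48 = 57.02 N.
|f_req| = 11.71 ≤ 57.02 N → the small crate is in equilibrium; friction equals the required value.

f ≈ 11.7 N (down the incline)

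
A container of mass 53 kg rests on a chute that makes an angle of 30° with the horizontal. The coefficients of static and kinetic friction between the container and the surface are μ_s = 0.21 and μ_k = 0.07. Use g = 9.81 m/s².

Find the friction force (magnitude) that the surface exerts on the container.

f ≈ 31.5 N (up the incline)

Normal force: N = m g cos θ = 53 × 9.81 × cos 30° = 450.3 N.
Along the slope the weight component is m g sin θ = 260 N; friction must supply exactly this, acting up-slope.
The static-friction ceiling is μ_s N = 0.21 × 450.3 = 94.56 N.
|260| exceeds 94.56 N, so the container slips down-slope; friction is kinetic, f = μ_k N = 0.07×450.3 = 31.5 N.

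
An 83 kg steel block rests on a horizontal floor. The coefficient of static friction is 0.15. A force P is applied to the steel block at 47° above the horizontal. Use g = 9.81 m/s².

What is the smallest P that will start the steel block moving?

N = m g − P sin α (the pull lifts the steel block).
At impending slip, P cos α = μ_s N = μ_s (m g − P sin α).
Solving: P (cos α + μ_s sin α) = μ_s m g → P = 0.15×814/(cos 47° + 0.15 sin 47°) = 122/0.7917 = 154 N.

P ≈ 154 N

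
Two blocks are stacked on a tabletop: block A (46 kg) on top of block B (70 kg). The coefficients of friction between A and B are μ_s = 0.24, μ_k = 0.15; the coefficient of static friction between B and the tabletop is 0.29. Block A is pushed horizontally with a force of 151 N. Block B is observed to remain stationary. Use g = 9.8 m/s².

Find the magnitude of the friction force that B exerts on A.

f ≈ 67.6 N

The normal force B exerts on A is simply A's weight, N₁ = 450.8 N.
Maximum static friction on A from B: μ_s N₁ = 0.24×450.8 = 108.2 N.
P = 151 N exceeds that limit, so A slips over B and the interface friction becomes kinetic: f₁ = μ_k N₁ = 0.15×450.8 = 67.6 N.
By Newton's third law B feels 67.6 N forward from A. With B stationary, the floor's static friction on B balances it: f₂ = 67.6 N (well within μ_s(m_A+m_B)g = 329.7 N).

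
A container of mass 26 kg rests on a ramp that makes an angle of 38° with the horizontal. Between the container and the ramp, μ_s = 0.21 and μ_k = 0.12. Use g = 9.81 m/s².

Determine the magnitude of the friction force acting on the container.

f ≈ 24.1 N (up the incline)

Normal force: N = m g cos θ = 26 × 9.81 × cos 38° = 201 N.
Along the slope the weight component is m g sin θ = 157 N; friction must supply exactly this, acting up-slope.
Static friction can supply at most μ_s N = 42.21 N.
Since |157| > 42.21 N, static friction cannot hold it; the container slides down the incline and kinetic friction applies: f = μ_k N = 0.12 × 201 = 24.1 N.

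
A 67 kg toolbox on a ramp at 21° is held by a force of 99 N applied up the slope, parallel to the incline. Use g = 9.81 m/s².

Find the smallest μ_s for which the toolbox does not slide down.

N = m g cos θ = 613.6 N.
Friction must make up the shortfall along the incline: f = m g sin θ − P = 235.5 − 99 = 136.5 N.
At the threshold f = μ_s N, so μ_s,min = 136.5/613.6 = 0.223.

μ_s,min ≈ 0.223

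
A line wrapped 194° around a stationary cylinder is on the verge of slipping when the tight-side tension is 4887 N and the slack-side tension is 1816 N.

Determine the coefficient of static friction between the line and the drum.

T₂/T₁ = e^{μβ} → μ = ln(T₂/T₁)/β.
β = 194° = 3.386 rad.
μ = ln(4887/1816)/3.386 = ln(2.691)/3.386 = 0.292.

μ ≈ 0.292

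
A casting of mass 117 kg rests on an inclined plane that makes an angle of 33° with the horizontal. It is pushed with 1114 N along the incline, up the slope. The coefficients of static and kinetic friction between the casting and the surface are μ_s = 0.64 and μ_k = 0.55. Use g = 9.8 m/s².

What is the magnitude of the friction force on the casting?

Perpendicular to the surface, N = m g cos θ = 117·9.8·cos 33° = 961.6 N.
For equilibrium along the incline the friction force must supply f = m g sin θ − P = 624.5 − 1114 = -489.5 N (positive meaning up-slope).
Static friction can supply at most μ_s N = 615.4 N.
Since |-489.5| ≤ 615.4 N, the casting remains in static equilibrium and friction takes exactly the required value.

f ≈ 490 N (down the incline)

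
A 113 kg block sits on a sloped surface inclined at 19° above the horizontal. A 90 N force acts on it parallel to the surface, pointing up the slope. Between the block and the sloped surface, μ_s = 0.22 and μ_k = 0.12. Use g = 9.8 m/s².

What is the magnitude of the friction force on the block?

The normal reaction is N = m g cos θ = 1047 N.
The friction needed for equilibrium is m g sin θ − P = 360.5 − 90 = 270.5 N, measured positive up-slope.
Maximum static friction available: μ_s N = 0.22 × 1047 = 230.4 N.
Since |270.5| > 230.4 N, static friction cannot hold it; the block slides down the incline and kinetic friction applies: f = μ_k N = 0.12 × 1047 = 126 N.

f ≈ 126 N (up the incline)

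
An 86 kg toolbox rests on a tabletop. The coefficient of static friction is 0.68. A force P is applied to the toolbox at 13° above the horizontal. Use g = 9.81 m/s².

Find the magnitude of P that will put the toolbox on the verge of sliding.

N = m g − P sin α (the pull lifts the toolbox).
At impending slip, P cos α = μ_s N = μ_s (m g − P sin α).
Solving: P (cos α + μ_s sin α) = μ_s m g → P = 0.68×844/(cos 13° + 0.68 sin 13°) = 574/1.127 = 509 N.

P ≈ 509 N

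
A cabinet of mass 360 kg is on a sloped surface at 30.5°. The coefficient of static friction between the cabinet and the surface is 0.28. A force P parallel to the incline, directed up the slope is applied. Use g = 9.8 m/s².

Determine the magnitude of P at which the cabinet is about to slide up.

P ≈ 2640 N

At impending motion up the slope, friction acts down-slope at its limit: f = μ_s N.
P is parallel to the surface, so N = m g cos θ = 3040 N.
Along the incline: P = m g sin θ + μ_s N = 1790 + 0.28×3040 = 2640 N.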